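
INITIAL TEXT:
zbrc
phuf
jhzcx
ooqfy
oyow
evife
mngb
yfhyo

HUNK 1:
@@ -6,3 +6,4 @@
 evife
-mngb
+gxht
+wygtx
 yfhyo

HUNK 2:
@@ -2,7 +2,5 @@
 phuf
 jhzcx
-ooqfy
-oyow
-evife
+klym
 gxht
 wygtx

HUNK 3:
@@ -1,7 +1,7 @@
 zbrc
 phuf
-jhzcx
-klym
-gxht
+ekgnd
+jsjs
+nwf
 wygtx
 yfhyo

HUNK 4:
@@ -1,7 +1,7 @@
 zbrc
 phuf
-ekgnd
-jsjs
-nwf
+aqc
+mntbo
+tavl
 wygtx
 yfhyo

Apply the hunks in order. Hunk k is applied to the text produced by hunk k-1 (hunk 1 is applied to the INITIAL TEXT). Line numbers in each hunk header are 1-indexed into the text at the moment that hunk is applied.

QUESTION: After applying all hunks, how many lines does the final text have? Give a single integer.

Hunk 1: at line 6 remove [mngb] add [gxht,wygtx] -> 9 lines: zbrc phuf jhzcx ooqfy oyow evife gxht wygtx yfhyo
Hunk 2: at line 2 remove [ooqfy,oyow,evife] add [klym] -> 7 lines: zbrc phuf jhzcx klym gxht wygtx yfhyo
Hunk 3: at line 1 remove [jhzcx,klym,gxht] add [ekgnd,jsjs,nwf] -> 7 lines: zbrc phuf ekgnd jsjs nwf wygtx yfhyo
Hunk 4: at line 1 remove [ekgnd,jsjs,nwf] add [aqc,mntbo,tavl] -> 7 lines: zbrc phuf aqc mntbo tavl wygtx yfhyo
Final line count: 7

Answer: 7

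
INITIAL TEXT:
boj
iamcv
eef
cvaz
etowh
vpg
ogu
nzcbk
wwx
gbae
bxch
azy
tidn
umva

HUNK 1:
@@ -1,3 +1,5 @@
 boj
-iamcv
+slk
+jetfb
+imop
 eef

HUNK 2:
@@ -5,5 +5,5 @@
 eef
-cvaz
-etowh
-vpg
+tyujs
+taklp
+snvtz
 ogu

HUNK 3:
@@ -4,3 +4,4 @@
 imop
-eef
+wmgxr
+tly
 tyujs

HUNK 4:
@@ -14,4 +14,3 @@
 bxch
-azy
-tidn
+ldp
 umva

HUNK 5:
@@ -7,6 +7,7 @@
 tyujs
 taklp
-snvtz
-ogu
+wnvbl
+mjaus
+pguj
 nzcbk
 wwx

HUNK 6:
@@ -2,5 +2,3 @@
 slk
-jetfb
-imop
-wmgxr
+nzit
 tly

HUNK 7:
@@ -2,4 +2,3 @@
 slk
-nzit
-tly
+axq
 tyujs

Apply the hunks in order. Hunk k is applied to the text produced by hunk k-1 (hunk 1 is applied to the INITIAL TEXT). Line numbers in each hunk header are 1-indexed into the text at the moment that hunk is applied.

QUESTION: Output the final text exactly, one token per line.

Hunk 1: at line 1 remove [iamcv] add [slk,jetfb,imop] -> 16 lines: boj slk jetfb imop eef cvaz etowh vpg ogu nzcbk wwx gbae bxch azy tidn umva
Hunk 2: at line 5 remove [cvaz,etowh,vpg] add [tyujs,taklp,snvtz] -> 16 lines: boj slk jetfb imop eef tyujs taklp snvtz ogu nzcbk wwx gbae bxch azy tidn umva
Hunk 3: at line 4 remove [eef] add [wmgxr,tly] -> 17 lines: boj slk jetfb imop wmgxr tly tyujs taklp snvtz ogu nzcbk wwx gbae bxch azy tidn umva
Hunk 4: at line 14 remove [azy,tidn] add [ldp] -> 16 lines: boj slk jetfb imop wmgxr tly tyujs taklp snvtz ogu nzcbk wwx gbae bxch ldp umva
Hunk 5: at line 7 remove [snvtz,ogu] add [wnvbl,mjaus,pguj] -> 17 lines: boj slk jetfb imop wmgxr tly tyujs taklp wnvbl mjaus pguj nzcbk wwx gbae bxch ldp umva
Hunk 6: at line 2 remove [jetfb,imop,wmgxr] add [nzit] -> 15 lines: boj slk nzit tly tyujs taklp wnvbl mjaus pguj nzcbk wwx gbae bxch ldp umva
Hunk 7: at line 2 remove [nzit,tly] add [axq] -> 14 lines: boj slk axq tyujs taklp wnvbl mjaus pguj nzcbk wwx gbae bxch ldp umva

Answer: boj
slk
axq
tyujs
taklp
wnvbl
mjaus
pguj
nzcbk
wwx
gbae
bxch
ldp
umva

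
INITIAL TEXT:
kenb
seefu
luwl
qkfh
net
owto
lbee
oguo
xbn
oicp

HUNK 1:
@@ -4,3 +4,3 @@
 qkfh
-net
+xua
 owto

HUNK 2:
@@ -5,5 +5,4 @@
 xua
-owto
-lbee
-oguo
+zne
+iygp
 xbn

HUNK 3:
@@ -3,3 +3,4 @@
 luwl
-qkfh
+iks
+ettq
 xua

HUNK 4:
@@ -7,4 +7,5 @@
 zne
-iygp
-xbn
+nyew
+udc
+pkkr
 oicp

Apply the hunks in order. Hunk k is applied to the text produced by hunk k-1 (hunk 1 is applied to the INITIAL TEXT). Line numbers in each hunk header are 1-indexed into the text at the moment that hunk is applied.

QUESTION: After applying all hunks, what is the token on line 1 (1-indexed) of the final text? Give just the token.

Answer: kenb

Derivation:
Hunk 1: at line 4 remove [net] add [xua] -> 10 lines: kenb seefu luwl qkfh xua owto lbee oguo xbn oicp
Hunk 2: at line 5 remove [owto,lbee,oguo] add [zne,iygp] -> 9 lines: kenb seefu luwl qkfh xua zne iygp xbn oicp
Hunk 3: at line 3 remove [qkfh] add [iks,ettq] -> 10 lines: kenb seefu luwl iks ettq xua zne iygp xbn oicp
Hunk 4: at line 7 remove [iygp,xbn] add [nyew,udc,pkkr] -> 11 lines: kenb seefu luwl iks ettq xua zne nyew udc pkkr oicp
Final line 1: kenb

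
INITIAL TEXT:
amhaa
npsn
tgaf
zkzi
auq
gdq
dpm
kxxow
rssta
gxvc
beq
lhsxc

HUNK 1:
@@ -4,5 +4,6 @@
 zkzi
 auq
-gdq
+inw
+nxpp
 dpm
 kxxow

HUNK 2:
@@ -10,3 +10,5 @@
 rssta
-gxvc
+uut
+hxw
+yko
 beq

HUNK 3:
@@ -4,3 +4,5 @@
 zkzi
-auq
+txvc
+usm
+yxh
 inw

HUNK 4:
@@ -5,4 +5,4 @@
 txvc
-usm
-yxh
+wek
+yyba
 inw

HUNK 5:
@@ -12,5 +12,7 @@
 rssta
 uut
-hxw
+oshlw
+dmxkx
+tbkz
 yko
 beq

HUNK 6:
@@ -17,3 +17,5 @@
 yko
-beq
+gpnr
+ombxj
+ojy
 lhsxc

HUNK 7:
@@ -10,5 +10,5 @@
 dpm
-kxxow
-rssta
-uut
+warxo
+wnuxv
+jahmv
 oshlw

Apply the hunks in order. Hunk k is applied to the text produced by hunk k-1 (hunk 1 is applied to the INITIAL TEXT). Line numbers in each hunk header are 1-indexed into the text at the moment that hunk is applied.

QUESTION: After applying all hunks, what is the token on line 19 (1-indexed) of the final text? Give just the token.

Hunk 1: at line 4 remove [gdq] add [inw,nxpp] -> 13 lines: amhaa npsn tgaf zkzi auq inw nxpp dpm kxxow rssta gxvc beq lhsxc
Hunk 2: at line 10 remove [gxvc] add [uut,hxw,yko] -> 15 lines: amhaa npsn tgaf zkzi auq inw nxpp dpm kxxow rssta uut hxw yko beq lhsxc
Hunk 3: at line 4 remove [auq] add [txvc,usm,yxh] -> 17 lines: amhaa npsn tgaf zkzi txvc usm yxh inw nxpp dpm kxxow rssta uut hxw yko beq lhsxc
Hunk 4: at line 5 remove [usm,yxh] add [wek,yyba] -> 17 lines: amhaa npsn tgaf zkzi txvc wek yyba inw nxpp dpm kxxow rssta uut hxw yko beq lhsxc
Hunk 5: at line 12 remove [hxw] add [oshlw,dmxkx,tbkz] -> 19 lines: amhaa npsn tgaf zkzi txvc wek yyba inw nxpp dpm kxxow rssta uut oshlw dmxkx tbkz yko beq lhsxc
Hunk 6: at line 17 remove [beq] add [gpnr,ombxj,ojy] -> 21 lines: amhaa npsn tgaf zkzi txvc wek yyba inw nxpp dpm kxxow rssta uut oshlw dmxkx tbkz yko gpnr ombxj ojy lhsxc
Hunk 7: at line 10 remove [kxxow,rssta,uut] add [warxo,wnuxv,jahmv] -> 21 lines: amhaa npsn tgaf zkzi txvc wek yyba inw nxpp dpm warxo wnuxv jahmv oshlw dmxkx tbkz yko gpnr ombxj ojy lhsxc
Final line 19: ombxj

Answer: ombxj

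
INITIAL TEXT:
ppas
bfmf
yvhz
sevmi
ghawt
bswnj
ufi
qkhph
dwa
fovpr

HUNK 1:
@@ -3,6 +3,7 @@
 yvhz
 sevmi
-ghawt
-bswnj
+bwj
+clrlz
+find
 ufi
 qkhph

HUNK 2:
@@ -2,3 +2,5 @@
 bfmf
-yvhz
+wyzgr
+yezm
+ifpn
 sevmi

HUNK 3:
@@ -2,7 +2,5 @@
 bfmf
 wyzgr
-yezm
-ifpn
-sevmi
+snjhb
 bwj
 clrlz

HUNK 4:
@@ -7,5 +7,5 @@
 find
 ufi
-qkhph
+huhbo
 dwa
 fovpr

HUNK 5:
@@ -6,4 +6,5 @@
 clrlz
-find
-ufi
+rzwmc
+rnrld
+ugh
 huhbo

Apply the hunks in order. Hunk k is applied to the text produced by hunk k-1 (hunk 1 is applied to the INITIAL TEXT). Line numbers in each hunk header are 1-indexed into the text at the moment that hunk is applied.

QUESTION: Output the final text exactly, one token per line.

Hunk 1: at line 3 remove [ghawt,bswnj] add [bwj,clrlz,find] -> 11 lines: ppas bfmf yvhz sevmi bwj clrlz find ufi qkhph dwa fovpr
Hunk 2: at line 2 remove [yvhz] add [wyzgr,yezm,ifpn] -> 13 lines: ppas bfmf wyzgr yezm ifpn sevmi bwj clrlz find ufi qkhph dwa fovpr
Hunk 3: at line 2 remove [yezm,ifpn,sevmi] add [snjhb] -> 11 lines: ppas bfmf wyzgr snjhb bwj clrlz find ufi qkhph dwa fovpr
Hunk 4: at line 7 remove [qkhph] add [huhbo] -> 11 lines: ppas bfmf wyzgr snjhb bwj clrlz find ufi huhbo dwa fovpr
Hunk 5: at line 6 remove [find,ufi] add [rzwmc,rnrld,ugh] -> 12 lines: ppas bfmf wyzgr snjhb bwj clrlz rzwmc rnrld ugh huhbo dwa fovpr

Answer: ppas
bfmf
wyzgr
snjhb
bwj
clrlz
rzwmc
rnrld
ugh
huhbo
dwa
fovpr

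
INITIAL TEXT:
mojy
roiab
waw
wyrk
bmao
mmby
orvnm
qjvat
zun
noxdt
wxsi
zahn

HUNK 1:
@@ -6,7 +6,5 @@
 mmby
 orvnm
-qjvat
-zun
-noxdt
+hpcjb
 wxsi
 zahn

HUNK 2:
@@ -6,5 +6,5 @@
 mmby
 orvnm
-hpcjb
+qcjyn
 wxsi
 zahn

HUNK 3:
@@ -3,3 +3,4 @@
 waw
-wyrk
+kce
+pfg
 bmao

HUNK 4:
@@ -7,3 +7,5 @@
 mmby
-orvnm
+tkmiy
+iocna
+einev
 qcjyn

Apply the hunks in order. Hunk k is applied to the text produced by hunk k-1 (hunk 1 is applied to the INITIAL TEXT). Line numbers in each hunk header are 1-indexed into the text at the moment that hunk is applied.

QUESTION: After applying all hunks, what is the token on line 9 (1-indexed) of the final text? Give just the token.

Hunk 1: at line 6 remove [qjvat,zun,noxdt] add [hpcjb] -> 10 lines: mojy roiab waw wyrk bmao mmby orvnm hpcjb wxsi zahn
Hunk 2: at line 6 remove [hpcjb] add [qcjyn] -> 10 lines: mojy roiab waw wyrk bmao mmby orvnm qcjyn wxsi zahn
Hunk 3: at line 3 remove [wyrk] add [kce,pfg] -> 11 lines: mojy roiab waw kce pfg bmao mmby orvnm qcjyn wxsi zahn
Hunk 4: at line 7 remove [orvnm] add [tkmiy,iocna,einev] -> 13 lines: mojy roiab waw kce pfg bmao mmby tkmiy iocna einev qcjyn wxsi zahn
Final line 9: iocna

Answer: iocna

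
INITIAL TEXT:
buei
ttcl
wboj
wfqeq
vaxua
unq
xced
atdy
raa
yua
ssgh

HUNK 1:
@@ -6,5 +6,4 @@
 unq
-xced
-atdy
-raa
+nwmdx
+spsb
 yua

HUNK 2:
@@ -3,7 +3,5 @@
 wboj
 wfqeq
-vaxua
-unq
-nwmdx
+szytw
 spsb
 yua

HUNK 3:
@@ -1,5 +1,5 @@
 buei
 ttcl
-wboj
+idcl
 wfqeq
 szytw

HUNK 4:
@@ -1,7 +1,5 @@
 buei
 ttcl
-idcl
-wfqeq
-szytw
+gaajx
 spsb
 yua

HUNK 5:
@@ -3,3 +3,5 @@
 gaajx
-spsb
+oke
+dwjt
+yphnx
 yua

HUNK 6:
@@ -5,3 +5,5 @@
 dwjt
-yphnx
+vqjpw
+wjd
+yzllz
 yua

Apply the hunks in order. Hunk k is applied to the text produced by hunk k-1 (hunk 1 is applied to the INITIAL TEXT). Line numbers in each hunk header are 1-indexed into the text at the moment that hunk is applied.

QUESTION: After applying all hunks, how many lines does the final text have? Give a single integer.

Answer: 10

Derivation:
Hunk 1: at line 6 remove [xced,atdy,raa] add [nwmdx,spsb] -> 10 lines: buei ttcl wboj wfqeq vaxua unq nwmdx spsb yua ssgh
Hunk 2: at line 3 remove [vaxua,unq,nwmdx] add [szytw] -> 8 lines: buei ttcl wboj wfqeq szytw spsb yua ssgh
Hunk 3: at line 1 remove [wboj] add [idcl] -> 8 lines: buei ttcl idcl wfqeq szytw spsb yua ssgh
Hunk 4: at line 1 remove [idcl,wfqeq,szytw] add [gaajx] -> 6 lines: buei ttcl gaajx spsb yua ssgh
Hunk 5: at line 3 remove [spsb] add [oke,dwjt,yphnx] -> 8 lines: buei ttcl gaajx oke dwjt yphnx yua ssgh
Hunk 6: at line 5 remove [yphnx] add [vqjpw,wjd,yzllz] -> 10 lines: buei ttcl gaajx oke dwjt vqjpw wjd yzllz yua ssgh
Final line count: 10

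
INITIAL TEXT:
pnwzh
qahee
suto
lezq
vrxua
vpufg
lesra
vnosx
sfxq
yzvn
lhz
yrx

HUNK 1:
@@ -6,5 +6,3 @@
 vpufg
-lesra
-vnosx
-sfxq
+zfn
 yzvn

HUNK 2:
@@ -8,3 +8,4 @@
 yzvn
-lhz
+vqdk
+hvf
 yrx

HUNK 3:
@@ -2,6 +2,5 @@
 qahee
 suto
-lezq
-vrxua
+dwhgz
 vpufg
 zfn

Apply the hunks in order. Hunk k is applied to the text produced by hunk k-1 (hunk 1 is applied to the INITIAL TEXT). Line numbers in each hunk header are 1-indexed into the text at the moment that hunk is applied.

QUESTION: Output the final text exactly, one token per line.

Hunk 1: at line 6 remove [lesra,vnosx,sfxq] add [zfn] -> 10 lines: pnwzh qahee suto lezq vrxua vpufg zfn yzvn lhz yrx
Hunk 2: at line 8 remove [lhz] add [vqdk,hvf] -> 11 lines: pnwzh qahee suto lezq vrxua vpufg zfn yzvn vqdk hvf yrx
Hunk 3: at line 2 remove [lezq,vrxua] add [dwhgz] -> 10 lines: pnwzh qahee suto dwhgz vpufg zfn yzvn vqdk hvf yrx

Answer: pnwzh
qahee
suto
dwhgz
vpufg
zfn
yzvn
vqdk
hvf
yrx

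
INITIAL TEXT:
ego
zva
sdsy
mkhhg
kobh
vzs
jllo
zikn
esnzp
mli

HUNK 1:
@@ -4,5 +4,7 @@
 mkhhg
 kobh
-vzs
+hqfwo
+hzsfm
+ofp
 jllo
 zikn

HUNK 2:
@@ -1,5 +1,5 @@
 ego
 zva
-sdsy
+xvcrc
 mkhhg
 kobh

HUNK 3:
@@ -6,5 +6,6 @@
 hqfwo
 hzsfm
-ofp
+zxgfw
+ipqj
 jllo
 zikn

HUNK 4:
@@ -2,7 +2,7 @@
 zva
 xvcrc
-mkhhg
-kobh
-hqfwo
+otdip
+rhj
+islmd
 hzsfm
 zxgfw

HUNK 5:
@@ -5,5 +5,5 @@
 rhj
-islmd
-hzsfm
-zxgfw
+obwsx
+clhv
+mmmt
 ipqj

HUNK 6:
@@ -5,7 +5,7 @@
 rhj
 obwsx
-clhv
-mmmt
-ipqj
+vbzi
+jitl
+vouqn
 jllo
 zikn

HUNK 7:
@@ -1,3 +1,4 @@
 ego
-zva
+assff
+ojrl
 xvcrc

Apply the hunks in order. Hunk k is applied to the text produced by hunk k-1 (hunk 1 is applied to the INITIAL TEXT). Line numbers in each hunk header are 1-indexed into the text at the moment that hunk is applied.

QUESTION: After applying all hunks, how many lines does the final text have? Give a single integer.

Answer: 14

Derivation:
Hunk 1: at line 4 remove [vzs] add [hqfwo,hzsfm,ofp] -> 12 lines: ego zva sdsy mkhhg kobh hqfwo hzsfm ofp jllo zikn esnzp mli
Hunk 2: at line 1 remove [sdsy] add [xvcrc] -> 12 lines: ego zva xvcrc mkhhg kobh hqfwo hzsfm ofp jllo zikn esnzp mli
Hunk 3: at line 6 remove [ofp] add [zxgfw,ipqj] -> 13 lines: ego zva xvcrc mkhhg kobh hqfwo hzsfm zxgfw ipqj jllo zikn esnzp mli
Hunk 4: at line 2 remove [mkhhg,kobh,hqfwo] add [otdip,rhj,islmd] -> 13 lines: ego zva xvcrc otdip rhj islmd hzsfm zxgfw ipqj jllo zikn esnzp mli
Hunk 5: at line 5 remove [islmd,hzsfm,zxgfw] add [obwsx,clhv,mmmt] -> 13 lines: ego zva xvcrc otdip rhj obwsx clhv mmmt ipqj jllo zikn esnzp mli
Hunk 6: at line 5 remove [clhv,mmmt,ipqj] add [vbzi,jitl,vouqn] -> 13 lines: ego zva xvcrc otdip rhj obwsx vbzi jitl vouqn jllo zikn esnzp mli
Hunk 7: at line 1 remove [zva] add [assff,ojrl] -> 14 lines: ego assff ojrl xvcrc otdip rhj obwsx vbzi jitl vouqn jllo zikn esnzp mli
Final line count: 14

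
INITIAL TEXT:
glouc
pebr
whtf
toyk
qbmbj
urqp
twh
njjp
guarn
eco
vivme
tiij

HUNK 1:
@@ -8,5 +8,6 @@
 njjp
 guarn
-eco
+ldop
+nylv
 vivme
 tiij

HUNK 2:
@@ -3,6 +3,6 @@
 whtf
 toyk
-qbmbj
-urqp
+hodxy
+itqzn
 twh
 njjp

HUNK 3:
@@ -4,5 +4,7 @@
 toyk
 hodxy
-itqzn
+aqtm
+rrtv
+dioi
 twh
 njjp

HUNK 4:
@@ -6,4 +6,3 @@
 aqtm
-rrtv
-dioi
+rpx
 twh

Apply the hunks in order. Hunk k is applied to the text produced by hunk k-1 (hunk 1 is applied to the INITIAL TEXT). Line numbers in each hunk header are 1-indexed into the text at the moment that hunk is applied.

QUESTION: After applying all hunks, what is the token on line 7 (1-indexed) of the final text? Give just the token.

Answer: rpx

Derivation:
Hunk 1: at line 8 remove [eco] add [ldop,nylv] -> 13 lines: glouc pebr whtf toyk qbmbj urqp twh njjp guarn ldop nylv vivme tiij
Hunk 2: at line 3 remove [qbmbj,urqp] add [hodxy,itqzn] -> 13 lines: glouc pebr whtf toyk hodxy itqzn twh njjp guarn ldop nylv vivme tiij
Hunk 3: at line 4 remove [itqzn] add [aqtm,rrtv,dioi] -> 15 lines: glouc pebr whtf toyk hodxy aqtm rrtv dioi twh njjp guarn ldop nylv vivme tiij
Hunk 4: at line 6 remove [rrtv,dioi] add [rpx] -> 14 lines: glouc pebr whtf toyk hodxy aqtm rpx twh njjp guarn ldop nylv vivme tiij
Final line 7: rpx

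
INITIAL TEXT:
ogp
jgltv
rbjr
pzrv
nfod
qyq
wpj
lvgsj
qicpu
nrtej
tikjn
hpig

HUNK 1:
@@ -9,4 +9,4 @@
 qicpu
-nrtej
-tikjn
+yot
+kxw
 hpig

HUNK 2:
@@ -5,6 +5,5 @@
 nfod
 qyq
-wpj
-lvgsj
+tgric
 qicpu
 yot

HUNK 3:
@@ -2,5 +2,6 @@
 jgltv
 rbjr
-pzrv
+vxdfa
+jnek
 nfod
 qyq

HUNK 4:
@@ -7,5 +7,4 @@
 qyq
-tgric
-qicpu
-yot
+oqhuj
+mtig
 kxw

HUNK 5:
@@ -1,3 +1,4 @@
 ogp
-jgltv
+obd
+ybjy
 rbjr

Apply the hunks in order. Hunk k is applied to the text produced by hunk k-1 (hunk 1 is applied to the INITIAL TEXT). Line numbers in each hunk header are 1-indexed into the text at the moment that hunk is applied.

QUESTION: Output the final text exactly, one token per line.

Answer: ogp
obd
ybjy
rbjr
vxdfa
jnek
nfod
qyq
oqhuj
mtig
kxw
hpig

Derivation:
Hunk 1: at line 9 remove [nrtej,tikjn] add [yot,kxw] -> 12 lines: ogp jgltv rbjr pzrv nfod qyq wpj lvgsj qicpu yot kxw hpig
Hunk 2: at line 5 remove [wpj,lvgsj] add [tgric] -> 11 lines: ogp jgltv rbjr pzrv nfod qyq tgric qicpu yot kxw hpig
Hunk 3: at line 2 remove [pzrv] add [vxdfa,jnek] -> 12 lines: ogp jgltv rbjr vxdfa jnek nfod qyq tgric qicpu yot kxw hpig
Hunk 4: at line 7 remove [tgric,qicpu,yot] add [oqhuj,mtig] -> 11 lines: ogp jgltv rbjr vxdfa jnek nfod qyq oqhuj mtig kxw hpig
Hunk 5: at line 1 remove [jgltv] add [obd,ybjy] -> 12 lines: ogp obd ybjy rbjr vxdfa jnek nfod qyq oqhuj mtig kxw hpig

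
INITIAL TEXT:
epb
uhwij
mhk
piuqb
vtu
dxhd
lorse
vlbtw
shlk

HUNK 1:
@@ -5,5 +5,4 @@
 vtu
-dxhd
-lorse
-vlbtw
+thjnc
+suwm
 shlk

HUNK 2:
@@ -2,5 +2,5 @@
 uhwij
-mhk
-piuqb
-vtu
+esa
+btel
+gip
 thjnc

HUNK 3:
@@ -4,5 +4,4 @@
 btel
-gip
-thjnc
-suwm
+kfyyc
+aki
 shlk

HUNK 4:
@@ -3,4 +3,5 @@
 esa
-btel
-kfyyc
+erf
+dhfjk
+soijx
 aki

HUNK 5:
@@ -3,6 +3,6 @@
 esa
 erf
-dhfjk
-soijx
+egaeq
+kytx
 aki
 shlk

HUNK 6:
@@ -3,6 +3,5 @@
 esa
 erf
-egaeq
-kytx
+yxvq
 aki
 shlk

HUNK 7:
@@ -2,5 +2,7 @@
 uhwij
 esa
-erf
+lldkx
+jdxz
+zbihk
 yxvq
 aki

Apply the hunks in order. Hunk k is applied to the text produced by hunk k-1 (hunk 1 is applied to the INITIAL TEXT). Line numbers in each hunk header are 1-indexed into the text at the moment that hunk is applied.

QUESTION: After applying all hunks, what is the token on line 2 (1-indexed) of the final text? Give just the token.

Answer: uhwij

Derivation:
Hunk 1: at line 5 remove [dxhd,lorse,vlbtw] add [thjnc,suwm] -> 8 lines: epb uhwij mhk piuqb vtu thjnc suwm shlk
Hunk 2: at line 2 remove [mhk,piuqb,vtu] add [esa,btel,gip] -> 8 lines: epb uhwij esa btel gip thjnc suwm shlk
Hunk 3: at line 4 remove [gip,thjnc,suwm] add [kfyyc,aki] -> 7 lines: epb uhwij esa btel kfyyc aki shlk
Hunk 4: at line 3 remove [btel,kfyyc] add [erf,dhfjk,soijx] -> 8 lines: epb uhwij esa erf dhfjk soijx aki shlk
Hunk 5: at line 3 remove [dhfjk,soijx] add [egaeq,kytx] -> 8 lines: epb uhwij esa erf egaeq kytx aki shlk
Hunk 6: at line 3 remove [egaeq,kytx] add [yxvq] -> 7 lines: epb uhwij esa erf yxvq aki shlk
Hunk 7: at line 2 remove [erf] add [lldkx,jdxz,zbihk] -> 9 lines: epb uhwij esa lldkx jdxz zbihk yxvq aki shlk
Final line 2: uhwij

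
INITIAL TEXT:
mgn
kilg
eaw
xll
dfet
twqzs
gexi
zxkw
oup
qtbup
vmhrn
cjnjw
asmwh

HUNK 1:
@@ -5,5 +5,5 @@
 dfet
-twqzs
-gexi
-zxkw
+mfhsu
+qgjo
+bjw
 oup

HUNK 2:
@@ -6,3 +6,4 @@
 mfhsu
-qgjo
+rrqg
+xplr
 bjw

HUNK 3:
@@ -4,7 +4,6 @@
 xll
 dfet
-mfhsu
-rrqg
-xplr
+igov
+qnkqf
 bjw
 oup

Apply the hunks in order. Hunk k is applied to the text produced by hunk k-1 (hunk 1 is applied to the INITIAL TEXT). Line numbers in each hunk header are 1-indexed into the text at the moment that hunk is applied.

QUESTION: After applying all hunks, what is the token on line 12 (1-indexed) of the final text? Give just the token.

Hunk 1: at line 5 remove [twqzs,gexi,zxkw] add [mfhsu,qgjo,bjw] -> 13 lines: mgn kilg eaw xll dfet mfhsu qgjo bjw oup qtbup vmhrn cjnjw asmwh
Hunk 2: at line 6 remove [qgjo] add [rrqg,xplr] -> 14 lines: mgn kilg eaw xll dfet mfhsu rrqg xplr bjw oup qtbup vmhrn cjnjw asmwh
Hunk 3: at line 4 remove [mfhsu,rrqg,xplr] add [igov,qnkqf] -> 13 lines: mgn kilg eaw xll dfet igov qnkqf bjw oup qtbup vmhrn cjnjw asmwh
Final line 12: cjnjw

Answer: cjnjw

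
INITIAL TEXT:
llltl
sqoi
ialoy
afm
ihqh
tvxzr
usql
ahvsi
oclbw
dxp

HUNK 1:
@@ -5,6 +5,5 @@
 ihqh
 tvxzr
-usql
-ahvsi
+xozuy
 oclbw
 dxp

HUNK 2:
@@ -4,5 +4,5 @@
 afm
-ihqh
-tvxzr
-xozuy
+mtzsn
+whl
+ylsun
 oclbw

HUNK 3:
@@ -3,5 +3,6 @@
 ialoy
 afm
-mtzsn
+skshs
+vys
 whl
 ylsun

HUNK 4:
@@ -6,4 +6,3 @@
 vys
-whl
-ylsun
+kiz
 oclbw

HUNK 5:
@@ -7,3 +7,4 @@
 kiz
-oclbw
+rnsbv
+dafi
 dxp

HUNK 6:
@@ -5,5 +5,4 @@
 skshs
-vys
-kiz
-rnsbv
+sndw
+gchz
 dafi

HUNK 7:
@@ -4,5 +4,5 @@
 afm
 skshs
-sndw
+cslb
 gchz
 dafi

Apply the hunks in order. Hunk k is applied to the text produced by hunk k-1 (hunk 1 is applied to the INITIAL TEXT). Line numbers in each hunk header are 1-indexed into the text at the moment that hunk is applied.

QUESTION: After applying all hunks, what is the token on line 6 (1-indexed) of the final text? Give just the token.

Answer: cslb

Derivation:
Hunk 1: at line 5 remove [usql,ahvsi] add [xozuy] -> 9 lines: llltl sqoi ialoy afm ihqh tvxzr xozuy oclbw dxp
Hunk 2: at line 4 remove [ihqh,tvxzr,xozuy] add [mtzsn,whl,ylsun] -> 9 lines: llltl sqoi ialoy afm mtzsn whl ylsun oclbw dxp
Hunk 3: at line 3 remove [mtzsn] add [skshs,vys] -> 10 lines: llltl sqoi ialoy afm skshs vys whl ylsun oclbw dxp
Hunk 4: at line 6 remove [whl,ylsun] add [kiz] -> 9 lines: llltl sqoi ialoy afm skshs vys kiz oclbw dxp
Hunk 5: at line 7 remove [oclbw] add [rnsbv,dafi] -> 10 lines: llltl sqoi ialoy afm skshs vys kiz rnsbv dafi dxp
Hunk 6: at line 5 remove [vys,kiz,rnsbv] add [sndw,gchz] -> 9 lines: llltl sqoi ialoy afm skshs sndw gchz dafi dxp
Hunk 7: at line 4 remove [sndw] add [cslb] -> 9 lines: llltl sqoi ialoy afm skshs cslb gchz dafi dxp
Final line 6: cslb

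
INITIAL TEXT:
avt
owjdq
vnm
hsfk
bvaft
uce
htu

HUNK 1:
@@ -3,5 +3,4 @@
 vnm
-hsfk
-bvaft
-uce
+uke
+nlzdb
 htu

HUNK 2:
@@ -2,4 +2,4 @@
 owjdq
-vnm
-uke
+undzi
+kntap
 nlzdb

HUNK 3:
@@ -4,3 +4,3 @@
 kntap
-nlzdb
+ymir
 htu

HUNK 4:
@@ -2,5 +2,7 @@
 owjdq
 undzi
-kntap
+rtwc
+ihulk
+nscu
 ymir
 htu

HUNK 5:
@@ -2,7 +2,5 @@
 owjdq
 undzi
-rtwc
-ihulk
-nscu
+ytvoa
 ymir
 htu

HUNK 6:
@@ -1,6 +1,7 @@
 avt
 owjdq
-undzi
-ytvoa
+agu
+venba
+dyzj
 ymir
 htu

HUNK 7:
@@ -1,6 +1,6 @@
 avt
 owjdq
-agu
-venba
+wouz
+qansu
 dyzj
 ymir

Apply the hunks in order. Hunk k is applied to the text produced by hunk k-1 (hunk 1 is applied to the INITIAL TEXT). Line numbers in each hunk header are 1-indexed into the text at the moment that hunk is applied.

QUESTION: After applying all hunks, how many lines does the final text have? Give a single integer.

Answer: 7

Derivation:
Hunk 1: at line 3 remove [hsfk,bvaft,uce] add [uke,nlzdb] -> 6 lines: avt owjdq vnm uke nlzdb htu
Hunk 2: at line 2 remove [vnm,uke] add [undzi,kntap] -> 6 lines: avt owjdq undzi kntap nlzdb htu
Hunk 3: at line 4 remove [nlzdb] add [ymir] -> 6 lines: avt owjdq undzi kntap ymir htu
Hunk 4: at line 2 remove [kntap] add [rtwc,ihulk,nscu] -> 8 lines: avt owjdq undzi rtwc ihulk nscu ymir htu
Hunk 5: at line 2 remove [rtwc,ihulk,nscu] add [ytvoa] -> 6 lines: avt owjdq undzi ytvoa ymir htu
Hunk 6: at line 1 remove [undzi,ytvoa] add [agu,venba,dyzj] -> 7 lines: avt owjdq agu venba dyzj ymir htu
Hunk 7: at line 1 remove [agu,venba] add [wouz,qansu] -> 7 lines: avt owjdq wouz qansu dyzj ymir htu
Final line count: 7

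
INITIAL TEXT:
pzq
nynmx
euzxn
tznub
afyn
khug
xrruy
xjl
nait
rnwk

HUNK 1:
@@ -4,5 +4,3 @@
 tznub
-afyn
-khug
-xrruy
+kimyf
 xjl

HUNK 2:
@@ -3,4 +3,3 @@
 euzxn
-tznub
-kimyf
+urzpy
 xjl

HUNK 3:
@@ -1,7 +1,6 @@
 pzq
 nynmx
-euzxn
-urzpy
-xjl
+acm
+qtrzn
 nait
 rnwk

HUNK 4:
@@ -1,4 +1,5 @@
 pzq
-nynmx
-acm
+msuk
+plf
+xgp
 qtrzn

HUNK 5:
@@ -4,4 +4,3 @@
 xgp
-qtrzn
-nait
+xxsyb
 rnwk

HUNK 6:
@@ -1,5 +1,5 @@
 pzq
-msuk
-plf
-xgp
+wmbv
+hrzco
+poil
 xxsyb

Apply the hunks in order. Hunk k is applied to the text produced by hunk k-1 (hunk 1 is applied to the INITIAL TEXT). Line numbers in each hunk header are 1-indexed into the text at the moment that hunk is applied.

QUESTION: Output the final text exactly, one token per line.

Answer: pzq
wmbv
hrzco
poil
xxsyb
rnwk

Derivation:
Hunk 1: at line 4 remove [afyn,khug,xrruy] add [kimyf] -> 8 lines: pzq nynmx euzxn tznub kimyf xjl nait rnwk
Hunk 2: at line 3 remove [tznub,kimyf] add [urzpy] -> 7 lines: pzq nynmx euzxn urzpy xjl nait rnwk
Hunk 3: at line 1 remove [euzxn,urzpy,xjl] add [acm,qtrzn] -> 6 lines: pzq nynmx acm qtrzn nait rnwk
Hunk 4: at line 1 remove [nynmx,acm] add [msuk,plf,xgp] -> 7 lines: pzq msuk plf xgp qtrzn nait rnwk
Hunk 5: at line 4 remove [qtrzn,nait] add [xxsyb] -> 6 lines: pzq msuk plf xgp xxsyb rnwk
Hunk 6: at line 1 remove [msuk,plf,xgp] add [wmbv,hrzco,poil] -> 6 lines: pzq wmbv hrzco poil xxsyb rnwk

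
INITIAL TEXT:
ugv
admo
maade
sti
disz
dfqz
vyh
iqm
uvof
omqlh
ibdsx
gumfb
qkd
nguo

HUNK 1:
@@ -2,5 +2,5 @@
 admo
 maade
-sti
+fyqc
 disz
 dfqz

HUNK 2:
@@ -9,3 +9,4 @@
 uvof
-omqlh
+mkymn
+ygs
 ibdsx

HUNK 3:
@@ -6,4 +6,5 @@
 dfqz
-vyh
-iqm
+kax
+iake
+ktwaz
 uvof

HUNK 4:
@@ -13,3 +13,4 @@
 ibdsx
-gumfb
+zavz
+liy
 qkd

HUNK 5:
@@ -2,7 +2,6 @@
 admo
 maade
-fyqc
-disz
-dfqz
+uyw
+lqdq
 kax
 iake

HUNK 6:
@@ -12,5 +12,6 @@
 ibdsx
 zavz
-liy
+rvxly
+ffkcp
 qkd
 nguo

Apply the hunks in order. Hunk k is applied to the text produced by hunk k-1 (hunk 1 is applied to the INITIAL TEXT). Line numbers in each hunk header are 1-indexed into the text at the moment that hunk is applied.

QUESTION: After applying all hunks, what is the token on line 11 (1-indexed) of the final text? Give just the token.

Answer: ygs

Derivation:
Hunk 1: at line 2 remove [sti] add [fyqc] -> 14 lines: ugv admo maade fyqc disz dfqz vyh iqm uvof omqlh ibdsx gumfb qkd nguo
Hunk 2: at line 9 remove [omqlh] add [mkymn,ygs] -> 15 lines: ugv admo maade fyqc disz dfqz vyh iqm uvof mkymn ygs ibdsx gumfb qkd nguo
Hunk 3: at line 6 remove [vyh,iqm] add [kax,iake,ktwaz] -> 16 lines: ugv admo maade fyqc disz dfqz kax iake ktwaz uvof mkymn ygs ibdsx gumfb qkd nguo
Hunk 4: at line 13 remove [gumfb] add [zavz,liy] -> 17 lines: ugv admo maade fyqc disz dfqz kax iake ktwaz uvof mkymn ygs ibdsx zavz liy qkd nguo
Hunk 5: at line 2 remove [fyqc,disz,dfqz] add [uyw,lqdq] -> 16 lines: ugv admo maade uyw lqdq kax iake ktwaz uvof mkymn ygs ibdsx zavz liy qkd nguo
Hunk 6: at line 12 remove [liy] add [rvxly,ffkcp] -> 17 lines: ugv admo maade uyw lqdq kax iake ktwaz uvof mkymn ygs ibdsx zavz rvxly ffkcp qkd nguo
Final line 11: ygs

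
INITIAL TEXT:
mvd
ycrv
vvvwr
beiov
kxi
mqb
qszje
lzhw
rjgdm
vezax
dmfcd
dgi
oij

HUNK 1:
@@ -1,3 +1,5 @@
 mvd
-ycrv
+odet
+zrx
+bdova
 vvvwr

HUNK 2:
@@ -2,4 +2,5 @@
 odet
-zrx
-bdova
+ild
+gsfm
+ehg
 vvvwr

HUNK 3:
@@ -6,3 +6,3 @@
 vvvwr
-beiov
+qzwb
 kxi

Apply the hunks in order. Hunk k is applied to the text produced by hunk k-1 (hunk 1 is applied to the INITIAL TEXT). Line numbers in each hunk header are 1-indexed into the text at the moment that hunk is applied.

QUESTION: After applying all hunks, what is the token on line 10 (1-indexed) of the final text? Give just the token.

Answer: qszje

Derivation:
Hunk 1: at line 1 remove [ycrv] add [odet,zrx,bdova] -> 15 lines: mvd odet zrx bdova vvvwr beiov kxi mqb qszje lzhw rjgdm vezax dmfcd dgi oij
Hunk 2: at line 2 remove [zrx,bdova] add [ild,gsfm,ehg] -> 16 lines: mvd odet ild gsfm ehg vvvwr beiov kxi mqb qszje lzhw rjgdm vezax dmfcd dgi oij
Hunk 3: at line 6 remove [beiov] add [qzwb] -> 16 lines: mvd odet ild gsfm ehg vvvwr qzwb kxi mqb qszje lzhw rjgdm vezax dmfcd dgi oij
Final line 10: qszje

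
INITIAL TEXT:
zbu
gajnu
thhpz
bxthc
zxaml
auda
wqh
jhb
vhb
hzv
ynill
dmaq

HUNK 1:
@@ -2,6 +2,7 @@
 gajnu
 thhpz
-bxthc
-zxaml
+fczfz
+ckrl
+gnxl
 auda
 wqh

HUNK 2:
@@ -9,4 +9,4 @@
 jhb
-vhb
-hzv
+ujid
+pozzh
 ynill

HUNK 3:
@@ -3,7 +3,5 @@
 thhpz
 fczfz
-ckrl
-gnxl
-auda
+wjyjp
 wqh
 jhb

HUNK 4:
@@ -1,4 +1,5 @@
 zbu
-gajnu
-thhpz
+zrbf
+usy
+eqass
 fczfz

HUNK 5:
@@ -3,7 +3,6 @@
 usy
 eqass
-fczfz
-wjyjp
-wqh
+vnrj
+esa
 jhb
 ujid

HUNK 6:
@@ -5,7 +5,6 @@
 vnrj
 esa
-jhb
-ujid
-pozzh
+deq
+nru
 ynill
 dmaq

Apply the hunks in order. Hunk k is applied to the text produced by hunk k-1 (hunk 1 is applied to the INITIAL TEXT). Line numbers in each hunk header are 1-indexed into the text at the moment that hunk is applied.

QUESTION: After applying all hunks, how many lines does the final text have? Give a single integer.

Answer: 10

Derivation:
Hunk 1: at line 2 remove [bxthc,zxaml] add [fczfz,ckrl,gnxl] -> 13 lines: zbu gajnu thhpz fczfz ckrl gnxl auda wqh jhb vhb hzv ynill dmaq
Hunk 2: at line 9 remove [vhb,hzv] add [ujid,pozzh] -> 13 lines: zbu gajnu thhpz fczfz ckrl gnxl auda wqh jhb ujid pozzh ynill dmaq
Hunk 3: at line 3 remove [ckrl,gnxl,auda] add [wjyjp] -> 11 lines: zbu gajnu thhpz fczfz wjyjp wqh jhb ujid pozzh ynill dmaq
Hunk 4: at line 1 remove [gajnu,thhpz] add [zrbf,usy,eqass] -> 12 lines: zbu zrbf usy eqass fczfz wjyjp wqh jhb ujid pozzh ynill dmaq
Hunk 5: at line 3 remove [fczfz,wjyjp,wqh] add [vnrj,esa] -> 11 lines: zbu zrbf usy eqass vnrj esa jhb ujid pozzh ynill dmaq
Hunk 6: at line 5 remove [jhb,ujid,pozzh] add [deq,nru] -> 10 lines: zbu zrbf usy eqass vnrj esa deq nru ynill dmaq
Final line count: 10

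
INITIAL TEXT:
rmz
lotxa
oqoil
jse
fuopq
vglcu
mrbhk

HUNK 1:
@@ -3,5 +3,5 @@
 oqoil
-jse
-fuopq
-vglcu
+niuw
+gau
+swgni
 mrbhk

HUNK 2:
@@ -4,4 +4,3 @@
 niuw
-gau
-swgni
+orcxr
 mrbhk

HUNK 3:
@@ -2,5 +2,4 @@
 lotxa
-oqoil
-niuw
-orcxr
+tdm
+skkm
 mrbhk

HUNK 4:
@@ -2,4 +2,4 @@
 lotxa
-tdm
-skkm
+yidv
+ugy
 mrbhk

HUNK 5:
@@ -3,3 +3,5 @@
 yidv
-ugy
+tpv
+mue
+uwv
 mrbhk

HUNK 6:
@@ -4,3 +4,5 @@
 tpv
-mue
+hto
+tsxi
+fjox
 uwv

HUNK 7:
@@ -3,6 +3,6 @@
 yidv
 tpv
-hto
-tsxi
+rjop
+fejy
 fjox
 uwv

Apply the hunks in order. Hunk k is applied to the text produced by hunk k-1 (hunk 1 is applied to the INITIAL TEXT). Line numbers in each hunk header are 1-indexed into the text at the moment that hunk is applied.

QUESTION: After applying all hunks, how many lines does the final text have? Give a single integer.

Hunk 1: at line 3 remove [jse,fuopq,vglcu] add [niuw,gau,swgni] -> 7 lines: rmz lotxa oqoil niuw gau swgni mrbhk
Hunk 2: at line 4 remove [gau,swgni] add [orcxr] -> 6 lines: rmz lotxa oqoil niuw orcxr mrbhk
Hunk 3: at line 2 remove [oqoil,niuw,orcxr] add [tdm,skkm] -> 5 lines: rmz lotxa tdm skkm mrbhk
Hunk 4: at line 2 remove [tdm,skkm] add [yidv,ugy] -> 5 lines: rmz lotxa yidv ugy mrbhk
Hunk 5: at line 3 remove [ugy] add [tpv,mue,uwv] -> 7 lines: rmz lotxa yidv tpv mue uwv mrbhk
Hunk 6: at line 4 remove [mue] add [hto,tsxi,fjox] -> 9 lines: rmz lotxa yidv tpv hto tsxi fjox uwv mrbhk
Hunk 7: at line 3 remove [hto,tsxi] add [rjop,fejy] -> 9 lines: rmz lotxa yidv tpv rjop fejy fjox uwv mrbhk
Final line count: 9

Answer: 9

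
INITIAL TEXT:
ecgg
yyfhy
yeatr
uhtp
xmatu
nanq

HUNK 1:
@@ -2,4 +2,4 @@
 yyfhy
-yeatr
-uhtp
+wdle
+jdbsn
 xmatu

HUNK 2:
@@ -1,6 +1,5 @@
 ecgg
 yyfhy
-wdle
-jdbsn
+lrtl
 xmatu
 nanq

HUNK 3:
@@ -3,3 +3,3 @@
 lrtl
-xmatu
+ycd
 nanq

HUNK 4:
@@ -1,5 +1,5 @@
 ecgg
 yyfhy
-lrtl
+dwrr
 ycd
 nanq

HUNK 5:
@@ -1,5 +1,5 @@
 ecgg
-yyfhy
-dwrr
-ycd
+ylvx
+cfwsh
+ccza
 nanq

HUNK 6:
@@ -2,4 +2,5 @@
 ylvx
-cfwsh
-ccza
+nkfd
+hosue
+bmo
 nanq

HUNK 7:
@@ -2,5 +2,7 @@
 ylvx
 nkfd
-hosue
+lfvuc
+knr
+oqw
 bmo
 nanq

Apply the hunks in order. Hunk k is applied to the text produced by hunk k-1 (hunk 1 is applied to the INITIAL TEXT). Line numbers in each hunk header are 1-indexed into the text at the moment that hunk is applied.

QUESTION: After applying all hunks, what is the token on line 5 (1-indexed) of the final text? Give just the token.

Hunk 1: at line 2 remove [yeatr,uhtp] add [wdle,jdbsn] -> 6 lines: ecgg yyfhy wdle jdbsn xmatu nanq
Hunk 2: at line 1 remove [wdle,jdbsn] add [lrtl] -> 5 lines: ecgg yyfhy lrtl xmatu nanq
Hunk 3: at line 3 remove [xmatu] add [ycd] -> 5 lines: ecgg yyfhy lrtl ycd nanq
Hunk 4: at line 1 remove [lrtl] add [dwrr] -> 5 lines: ecgg yyfhy dwrr ycd nanq
Hunk 5: at line 1 remove [yyfhy,dwrr,ycd] add [ylvx,cfwsh,ccza] -> 5 lines: ecgg ylvx cfwsh ccza nanq
Hunk 6: at line 2 remove [cfwsh,ccza] add [nkfd,hosue,bmo] -> 6 lines: ecgg ylvx nkfd hosue bmo nanq
Hunk 7: at line 2 remove [hosue] add [lfvuc,knr,oqw] -> 8 lines: ecgg ylvx nkfd lfvuc knr oqw bmo nanq
Final line 5: knr

Answer: knr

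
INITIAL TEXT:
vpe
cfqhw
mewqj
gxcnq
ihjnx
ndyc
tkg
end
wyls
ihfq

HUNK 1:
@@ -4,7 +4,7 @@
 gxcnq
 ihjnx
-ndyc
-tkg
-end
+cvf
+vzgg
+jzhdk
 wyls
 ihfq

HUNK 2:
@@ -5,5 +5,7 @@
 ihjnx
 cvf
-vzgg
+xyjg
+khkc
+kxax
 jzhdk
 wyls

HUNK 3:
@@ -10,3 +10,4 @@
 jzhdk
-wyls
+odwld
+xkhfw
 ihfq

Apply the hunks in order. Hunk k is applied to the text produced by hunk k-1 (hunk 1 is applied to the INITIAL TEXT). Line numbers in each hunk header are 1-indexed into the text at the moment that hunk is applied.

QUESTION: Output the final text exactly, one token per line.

Answer: vpe
cfqhw
mewqj
gxcnq
ihjnx
cvf
xyjg
khkc
kxax
jzhdk
odwld
xkhfw
ihfq

Derivation:
Hunk 1: at line 4 remove [ndyc,tkg,end] add [cvf,vzgg,jzhdk] -> 10 lines: vpe cfqhw mewqj gxcnq ihjnx cvf vzgg jzhdk wyls ihfq
Hunk 2: at line 5 remove [vzgg] add [xyjg,khkc,kxax] -> 12 lines: vpe cfqhw mewqj gxcnq ihjnx cvf xyjg khkc kxax jzhdk wyls ihfq
Hunk 3: at line 10 remove [wyls] add [odwld,xkhfw] -> 13 lines: vpe cfqhw mewqj gxcnq ihjnx cvf xyjg khkc kxax jzhdk odwld xkhfw ihfq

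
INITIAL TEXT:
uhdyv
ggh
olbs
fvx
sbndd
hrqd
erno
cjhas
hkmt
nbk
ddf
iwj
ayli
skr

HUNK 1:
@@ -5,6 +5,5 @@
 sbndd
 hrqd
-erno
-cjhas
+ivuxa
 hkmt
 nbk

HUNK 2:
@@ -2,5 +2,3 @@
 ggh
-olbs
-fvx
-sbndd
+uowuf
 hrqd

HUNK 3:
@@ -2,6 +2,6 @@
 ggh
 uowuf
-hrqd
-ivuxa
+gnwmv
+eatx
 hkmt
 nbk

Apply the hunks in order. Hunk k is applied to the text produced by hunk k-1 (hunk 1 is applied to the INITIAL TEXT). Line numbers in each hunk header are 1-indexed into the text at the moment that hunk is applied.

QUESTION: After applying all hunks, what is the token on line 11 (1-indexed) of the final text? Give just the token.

Hunk 1: at line 5 remove [erno,cjhas] add [ivuxa] -> 13 lines: uhdyv ggh olbs fvx sbndd hrqd ivuxa hkmt nbk ddf iwj ayli skr
Hunk 2: at line 2 remove [olbs,fvx,sbndd] add [uowuf] -> 11 lines: uhdyv ggh uowuf hrqd ivuxa hkmt nbk ddf iwj ayli skr
Hunk 3: at line 2 remove [hrqd,ivuxa] add [gnwmv,eatx] -> 11 lines: uhdyv ggh uowuf gnwmv eatx hkmt nbk ddf iwj ayli skr
Final line 11: skr

Answer: skr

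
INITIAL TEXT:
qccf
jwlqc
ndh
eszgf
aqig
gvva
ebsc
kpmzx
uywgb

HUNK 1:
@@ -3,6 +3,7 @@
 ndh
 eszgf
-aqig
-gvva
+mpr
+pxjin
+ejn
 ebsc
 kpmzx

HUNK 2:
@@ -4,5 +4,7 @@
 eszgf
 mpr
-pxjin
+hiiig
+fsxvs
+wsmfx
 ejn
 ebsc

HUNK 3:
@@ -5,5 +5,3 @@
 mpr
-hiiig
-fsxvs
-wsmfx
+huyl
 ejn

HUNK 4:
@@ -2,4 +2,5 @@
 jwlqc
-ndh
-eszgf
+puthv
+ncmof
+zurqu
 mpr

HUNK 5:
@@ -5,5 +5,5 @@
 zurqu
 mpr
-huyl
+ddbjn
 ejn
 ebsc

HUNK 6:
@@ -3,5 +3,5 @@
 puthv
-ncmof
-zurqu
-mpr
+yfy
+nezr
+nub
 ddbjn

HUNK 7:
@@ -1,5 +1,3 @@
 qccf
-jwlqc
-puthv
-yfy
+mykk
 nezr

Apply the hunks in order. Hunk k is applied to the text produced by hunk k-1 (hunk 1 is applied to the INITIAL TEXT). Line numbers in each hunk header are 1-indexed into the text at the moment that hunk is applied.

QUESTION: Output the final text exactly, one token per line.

Hunk 1: at line 3 remove [aqig,gvva] add [mpr,pxjin,ejn] -> 10 lines: qccf jwlqc ndh eszgf mpr pxjin ejn ebsc kpmzx uywgb
Hunk 2: at line 4 remove [pxjin] add [hiiig,fsxvs,wsmfx] -> 12 lines: qccf jwlqc ndh eszgf mpr hiiig fsxvs wsmfx ejn ebsc kpmzx uywgb
Hunk 3: at line 5 remove [hiiig,fsxvs,wsmfx] add [huyl] -> 10 lines: qccf jwlqc ndh eszgf mpr huyl ejn ebsc kpmzx uywgb
Hunk 4: at line 2 remove [ndh,eszgf] add [puthv,ncmof,zurqu] -> 11 lines: qccf jwlqc puthv ncmof zurqu mpr huyl ejn ebsc kpmzx uywgb
Hunk 5: at line 5 remove [huyl] add [ddbjn] -> 11 lines: qccf jwlqc puthv ncmof zurqu mpr ddbjn ejn ebsc kpmzx uywgb
Hunk 6: at line 3 remove [ncmof,zurqu,mpr] add [yfy,nezr,nub] -> 11 lines: qccf jwlqc puthv yfy nezr nub ddbjn ejn ebsc kpmzx uywgb
Hunk 7: at line 1 remove [jwlqc,puthv,yfy] add [mykk] -> 9 lines: qccf mykk nezr nub ddbjn ejn ebsc kpmzx uywgb

Answer: qccf
mykk
nezr
nub
ddbjn
ejn
ebsc
kpmzx
uywgb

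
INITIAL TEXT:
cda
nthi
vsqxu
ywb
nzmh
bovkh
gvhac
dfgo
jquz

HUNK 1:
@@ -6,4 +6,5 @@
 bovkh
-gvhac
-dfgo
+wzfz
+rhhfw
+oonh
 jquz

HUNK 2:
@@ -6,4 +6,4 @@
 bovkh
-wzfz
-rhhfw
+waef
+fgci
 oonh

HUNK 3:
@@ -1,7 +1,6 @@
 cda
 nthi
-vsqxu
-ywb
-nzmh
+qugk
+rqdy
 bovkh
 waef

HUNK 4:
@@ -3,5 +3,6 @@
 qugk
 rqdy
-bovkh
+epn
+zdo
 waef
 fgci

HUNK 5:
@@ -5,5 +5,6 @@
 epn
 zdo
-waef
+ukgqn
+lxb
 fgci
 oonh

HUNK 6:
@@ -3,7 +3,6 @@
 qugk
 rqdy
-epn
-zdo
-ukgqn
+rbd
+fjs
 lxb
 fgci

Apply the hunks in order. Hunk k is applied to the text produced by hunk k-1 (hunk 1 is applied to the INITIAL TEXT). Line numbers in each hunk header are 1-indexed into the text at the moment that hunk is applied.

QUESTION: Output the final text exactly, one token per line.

Hunk 1: at line 6 remove [gvhac,dfgo] add [wzfz,rhhfw,oonh] -> 10 lines: cda nthi vsqxu ywb nzmh bovkh wzfz rhhfw oonh jquz
Hunk 2: at line 6 remove [wzfz,rhhfw] add [waef,fgci] -> 10 lines: cda nthi vsqxu ywb nzmh bovkh waef fgci oonh jquz
Hunk 3: at line 1 remove [vsqxu,ywb,nzmh] add [qugk,rqdy] -> 9 lines: cda nthi qugk rqdy bovkh waef fgci oonh jquz
Hunk 4: at line 3 remove [bovkh] add [epn,zdo] -> 10 lines: cda nthi qugk rqdy epn zdo waef fgci oonh jquz
Hunk 5: at line 5 remove [waef] add [ukgqn,lxb] -> 11 lines: cda nthi qugk rqdy epn zdo ukgqn lxb fgci oonh jquz
Hunk 6: at line 3 remove [epn,zdo,ukgqn] add [rbd,fjs] -> 10 lines: cda nthi qugk rqdy rbd fjs lxb fgci oonh jquz

Answer: cda
nthi
qugk
rqdy
rbd
fjs
lxb
fgci
oonh
jquz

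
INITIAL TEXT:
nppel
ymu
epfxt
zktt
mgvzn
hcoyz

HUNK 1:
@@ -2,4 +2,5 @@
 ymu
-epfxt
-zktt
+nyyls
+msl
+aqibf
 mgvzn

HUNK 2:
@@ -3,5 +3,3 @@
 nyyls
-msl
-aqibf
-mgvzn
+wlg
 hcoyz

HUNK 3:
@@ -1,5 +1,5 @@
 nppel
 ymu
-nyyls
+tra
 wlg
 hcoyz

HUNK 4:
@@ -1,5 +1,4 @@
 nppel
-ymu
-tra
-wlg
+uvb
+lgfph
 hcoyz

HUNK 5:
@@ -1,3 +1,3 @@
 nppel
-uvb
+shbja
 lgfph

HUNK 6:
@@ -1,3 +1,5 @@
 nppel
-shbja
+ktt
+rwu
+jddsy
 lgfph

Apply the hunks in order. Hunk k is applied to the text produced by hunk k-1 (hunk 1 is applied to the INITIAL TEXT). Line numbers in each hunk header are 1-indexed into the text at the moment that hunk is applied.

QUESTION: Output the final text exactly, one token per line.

Answer: nppel
ktt
rwu
jddsy
lgfph
hcoyz

Derivation:
Hunk 1: at line 2 remove [epfxt,zktt] add [nyyls,msl,aqibf] -> 7 lines: nppel ymu nyyls msl aqibf mgvzn hcoyz
Hunk 2: at line 3 remove [msl,aqibf,mgvzn] add [wlg] -> 5 lines: nppel ymu nyyls wlg hcoyz
Hunk 3: at line 1 remove [nyyls] add [tra] -> 5 lines: nppel ymu tra wlg hcoyz
Hunk 4: at line 1 remove [ymu,tra,wlg] add [uvb,lgfph] -> 4 lines: nppel uvb lgfph hcoyz
Hunk 5: at line 1 remove [uvb] add [shbja] -> 4 lines: nppel shbja lgfph hcoyz
Hunk 6: at line 1 remove [shbja] add [ktt,rwu,jddsy] -> 6 lines: nppel ktt rwu jddsy lgfph hcoyz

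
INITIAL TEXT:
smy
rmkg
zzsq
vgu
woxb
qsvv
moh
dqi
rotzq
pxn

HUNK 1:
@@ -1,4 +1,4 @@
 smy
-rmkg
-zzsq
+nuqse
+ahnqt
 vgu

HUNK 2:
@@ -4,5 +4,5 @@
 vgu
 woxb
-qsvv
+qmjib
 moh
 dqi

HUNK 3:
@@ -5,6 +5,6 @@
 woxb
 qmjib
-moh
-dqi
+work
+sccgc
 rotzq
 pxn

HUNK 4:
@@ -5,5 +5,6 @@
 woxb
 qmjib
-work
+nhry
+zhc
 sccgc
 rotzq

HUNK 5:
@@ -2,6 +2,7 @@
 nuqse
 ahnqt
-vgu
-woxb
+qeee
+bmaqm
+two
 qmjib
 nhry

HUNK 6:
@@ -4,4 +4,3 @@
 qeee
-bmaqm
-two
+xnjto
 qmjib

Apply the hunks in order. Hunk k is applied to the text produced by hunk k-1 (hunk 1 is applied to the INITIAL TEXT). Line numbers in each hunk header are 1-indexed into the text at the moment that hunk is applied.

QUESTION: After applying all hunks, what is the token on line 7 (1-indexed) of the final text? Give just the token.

Hunk 1: at line 1 remove [rmkg,zzsq] add [nuqse,ahnqt] -> 10 lines: smy nuqse ahnqt vgu woxb qsvv moh dqi rotzq pxn
Hunk 2: at line 4 remove [qsvv] add [qmjib] -> 10 lines: smy nuqse ahnqt vgu woxb qmjib moh dqi rotzq pxn
Hunk 3: at line 5 remove [moh,dqi] add [work,sccgc] -> 10 lines: smy nuqse ahnqt vgu woxb qmjib work sccgc rotzq pxn
Hunk 4: at line 5 remove [work] add [nhry,zhc] -> 11 lines: smy nuqse ahnqt vgu woxb qmjib nhry zhc sccgc rotzq pxn
Hunk 5: at line 2 remove [vgu,woxb] add [qeee,bmaqm,two] -> 12 lines: smy nuqse ahnqt qeee bmaqm two qmjib nhry zhc sccgc rotzq pxn
Hunk 6: at line 4 remove [bmaqm,two] add [xnjto] -> 11 lines: smy nuqse ahnqt qeee xnjto qmjib nhry zhc sccgc rotzq pxn
Final line 7: nhry

Answer: nhry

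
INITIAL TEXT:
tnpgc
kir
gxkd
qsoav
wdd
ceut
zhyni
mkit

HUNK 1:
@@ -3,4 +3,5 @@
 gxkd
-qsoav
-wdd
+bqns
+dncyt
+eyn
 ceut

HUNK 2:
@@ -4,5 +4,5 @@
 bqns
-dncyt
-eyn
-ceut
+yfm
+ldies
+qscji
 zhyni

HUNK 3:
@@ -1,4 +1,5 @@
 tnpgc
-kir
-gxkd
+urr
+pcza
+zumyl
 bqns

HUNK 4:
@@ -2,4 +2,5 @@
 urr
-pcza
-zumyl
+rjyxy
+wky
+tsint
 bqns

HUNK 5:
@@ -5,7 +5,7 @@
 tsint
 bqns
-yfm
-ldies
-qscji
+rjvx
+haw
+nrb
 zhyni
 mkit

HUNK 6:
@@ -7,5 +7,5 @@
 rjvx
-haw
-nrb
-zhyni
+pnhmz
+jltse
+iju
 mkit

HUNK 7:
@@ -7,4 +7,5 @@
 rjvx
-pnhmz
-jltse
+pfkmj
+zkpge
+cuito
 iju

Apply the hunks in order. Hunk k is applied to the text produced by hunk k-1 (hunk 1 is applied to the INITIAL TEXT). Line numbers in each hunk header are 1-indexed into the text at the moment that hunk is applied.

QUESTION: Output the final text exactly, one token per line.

Hunk 1: at line 3 remove [qsoav,wdd] add [bqns,dncyt,eyn] -> 9 lines: tnpgc kir gxkd bqns dncyt eyn ceut zhyni mkit
Hunk 2: at line 4 remove [dncyt,eyn,ceut] add [yfm,ldies,qscji] -> 9 lines: tnpgc kir gxkd bqns yfm ldies qscji zhyni mkit
Hunk 3: at line 1 remove [kir,gxkd] add [urr,pcza,zumyl] -> 10 lines: tnpgc urr pcza zumyl bqns yfm ldies qscji zhyni mkit
Hunk 4: at line 2 remove [pcza,zumyl] add [rjyxy,wky,tsint] -> 11 lines: tnpgc urr rjyxy wky tsint bqns yfm ldies qscji zhyni mkit
Hunk 5: at line 5 remove [yfm,ldies,qscji] add [rjvx,haw,nrb] -> 11 lines: tnpgc urr rjyxy wky tsint bqns rjvx haw nrb zhyni mkit
Hunk 6: at line 7 remove [haw,nrb,zhyni] add [pnhmz,jltse,iju] -> 11 lines: tnpgc urr rjyxy wky tsint bqns rjvx pnhmz jltse iju mkit
Hunk 7: at line 7 remove [pnhmz,jltse] add [pfkmj,zkpge,cuito] -> 12 lines: tnpgc urr rjyxy wky tsint bqns rjvx pfkmj zkpge cuito iju mkit

Answer: tnpgc
urr
rjyxy
wky
tsint
bqns
rjvx
pfkmj
zkpge
cuito
iju
mkit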